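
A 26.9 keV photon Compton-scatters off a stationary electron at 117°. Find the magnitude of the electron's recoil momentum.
2.3650e-23 kg·m/s

The electron is initially at rest, so by conservation of momentum:
p⃗_e = p⃗₀ − p⃗'  (incident photon momentum minus scattered photon momentum)

Photon momentum magnitudes (p = h/λ = E/c):
λ₀ = hc/E₀ = 46.0908 pm → p₀ = h/λ₀ = 1.4376e-23 kg·m/s
Δλ = λ_C(1 − cos 117°) = 3.5278 pm
λ' = 49.6186 pm → p' = h/λ' = 1.3354e-23 kg·m/s

The scattered photon makes angle θ = 117° with the incident direction, so by the law of cosines:
|p⃗_e|² = p₀² + p'² − 2p₀p'cos θ
|p⃗_e|² = (1.4376e-23)² + (1.3354e-23)² − 2·1.4376e-23·1.3354e-23·cos(117°)
|p⃗_e| = 2.3650e-23 kg·m/s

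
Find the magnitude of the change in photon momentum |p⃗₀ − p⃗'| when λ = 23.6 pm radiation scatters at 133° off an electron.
4.7728e-23 kg·m/s

Photon momentum magnitude is p = h/λ.

Initial momentum:
p₀ = h/λ = 6.6261e-34/2.3600e-11 = 2.8077e-23 kg·m/s

After scattering:
λ' = λ + Δλ = 23.6 + 4.0810 = 27.6810 pm
p' = h/λ' = 6.6261e-34/2.7681e-11 = 2.3937e-23 kg·m/s

Momentum is a vector; the scattered photon's direction makes angle θ = 133° with the incident direction. The magnitude of the vector change Δp⃗ = p⃗₀ − p⃗' is found from the law of cosines:
|Δp⃗|² = p₀² + p'² − 2p₀p'cos θ
|Δp⃗|² = (2.8077e-23)² + (2.3937e-23)² − 2·2.8077e-23·2.3937e-23·cos(133°)
|Δp⃗| = 4.7728e-23 kg·m/s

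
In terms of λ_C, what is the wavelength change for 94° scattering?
1.0698 λ_C

The Compton shift formula is:
Δλ = λ_C(1 - cos θ)

Dividing both sides by λ_C:
Δλ/λ_C = 1 - cos θ

For θ = 94°:
Δλ/λ_C = 1 - cos(94°)
Δλ/λ_C = 1 - -0.0698
Δλ/λ_C = 1.0698

This means the shift is 1.0698 × λ_C = 2.5956 pm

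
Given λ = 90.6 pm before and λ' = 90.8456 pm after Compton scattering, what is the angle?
26.00°

First find the wavelength shift:
Δλ = λ' - λ = 90.8456 - 90.6 = 0.2456 pm

Using Δλ = λ_C(1 - cos θ), with λ_C = h/(m_e·c) ≈ 2.42631024 pm:
cos θ = 1 - Δλ/λ_C
cos θ = 1 - 0.2456/2.42631024
cos θ = 0.898776

θ = arccos(0.898776)
θ = 26.00°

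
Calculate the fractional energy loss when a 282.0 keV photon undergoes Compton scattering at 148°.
0.5049 (or 50.49%)

Calculate initial and final photon energies:

Initial: E₀ = 282.0 keV → λ₀ = 4.3966 pm
Compton shift: Δλ = 4.4839 pm
Final wavelength: λ' = 8.8805 pm
Final energy: E' = 139.6133 keV

Fractional energy loss:
(E₀ - E')/E₀ = (282.0000 - 139.6133)/282.0000
= 142.3867/282.0000
= 0.5049
= 50.49%

(Intermediate values are shown rounded; full precision is carried through to the final answer.)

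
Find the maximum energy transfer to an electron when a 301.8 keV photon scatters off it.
163.4368 keV

Maximum energy transfer occurs at θ = 180° (backscattering).

Initial photon: E₀ = 301.8 keV → λ₀ = 4.1082 pm

Maximum Compton shift (at 180°):
Δλ_max = 2λ_C = 2 × 2.4263 = 4.8526 pm

Final wavelength:
λ' = 4.1082 + 4.8526 = 8.9608 pm

Minimum photon energy (maximum energy to electron):
E'_min = hc/λ' = 138.3632 keV

Maximum electron kinetic energy:
K_max = E₀ - E'_min = 301.8000 - 138.3632 = 163.4368 keV

(Intermediate values are shown rounded; full precision is carried through to the final answer.)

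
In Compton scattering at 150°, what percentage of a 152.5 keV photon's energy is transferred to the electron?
0.3577 (or 35.77%)

Calculate initial and final photon energies:

Initial: E₀ = 152.5 keV → λ₀ = 8.1301 pm
Compton shift: Δλ = 4.5276 pm
Final wavelength: λ' = 12.6577 pm
Final energy: E' = 97.9518 keV

Fractional energy loss:
(E₀ - E')/E₀ = (152.5000 - 97.9518)/152.5000
= 54.5482/152.5000
= 0.3577
= 35.77%

(Intermediate values are shown rounded; full precision is carried through to the final answer.)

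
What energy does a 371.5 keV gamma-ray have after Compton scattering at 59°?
274.6621 keV

First convert energy to wavelength:
λ = hc/E, with hc ≈ 1239.842 keV·pm (i.e. 1239.842 eV·nm)

For E = 371.5 keV = 371500 eV:
λ = 1239.842 keV·pm / 371.5 keV
λ = 3.3374 pm

Calculate the Compton shift:
Δλ = λ_C(1 - cos(59°)) = 2.4263 × 0.4850
Δλ = 1.1767 pm

Final wavelength:
λ' = 3.3374 + 1.1767 = 4.5141 pm

Final energy:
E' = hc/λ' = 1239.842 / 4.5141 = 274.6621 keV

(Intermediate values are shown rounded; full precision is carried through to the final answer.)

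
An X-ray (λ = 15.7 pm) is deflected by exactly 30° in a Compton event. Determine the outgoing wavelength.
16.0251 pm

Using the Compton formula: λ' = λ + λ_C(1 − cos θ)

For θ = 30°, cos θ = √3/2 (exact) ≈ 0.8660, so:
1 − cos 30° = 1 − (√3/2) ≈ 0.1340

Δλ = λ_C × 0.1340 = 2.4263 × 0.1340 = 0.3251 pm

λ' = 15.7 + 0.3251 = 16.0251 pm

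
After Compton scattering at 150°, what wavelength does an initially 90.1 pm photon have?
94.6276 pm

Using the Compton formula: λ' = λ + λ_C(1 − cos θ)

For θ = 150°, cos θ = -√3/2 (exact) ≈ -0.8660, so:
1 − cos 150° = 1 − (-√3/2) ≈ 1.8660

Δλ = λ_C × 1.8660 = 2.4263 × 1.8660 = 4.5276 pm

λ' = 90.1 + 4.5276 = 94.6276 pm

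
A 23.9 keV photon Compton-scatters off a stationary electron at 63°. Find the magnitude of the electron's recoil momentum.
1.3184e-23 kg·m/s

The electron is initially at rest, so by conservation of momentum:
p⃗_e = p⃗₀ − p⃗'  (incident photon momentum minus scattered photon momentum)

Photon momentum magnitudes (p = h/λ = E/c):
λ₀ = hc/E₀ = 51.8762 pm → p₀ = h/λ₀ = 1.2773e-23 kg·m/s
Δλ = λ_C(1 − cos 63°) = 1.3248 pm
λ' = 53.2010 pm → p' = h/λ' = 1.2455e-23 kg·m/s

The scattered photon makes angle θ = 63° with the incident direction, so by the law of cosines:
|p⃗_e|² = p₀² + p'² − 2p₀p'cos θ
|p⃗_e|² = (1.2773e-23)² + (1.2455e-23)² − 2·1.2773e-23·1.2455e-23·cos(63°)
|p⃗_e| = 1.3184e-23 kg·m/s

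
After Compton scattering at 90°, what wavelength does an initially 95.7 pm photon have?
98.1263 pm

Using the Compton formula: λ' = λ + λ_C(1 − cos θ)

For θ = 90°, cos θ = 0 (exact) = 0.0000, so:
1 − cos 90° = 1 − (0) = 1.0000

Δλ = λ_C × 1.0000 = 2.4263 × 1.0000 = 2.4263 pm

λ' = 95.7 + 2.4263 = 98.1263 pm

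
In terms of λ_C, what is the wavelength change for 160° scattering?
1.9397 λ_C

The Compton shift formula is:
Δλ = λ_C(1 - cos θ)

Dividing both sides by λ_C:
Δλ/λ_C = 1 - cos θ

For θ = 160°:
Δλ/λ_C = 1 - cos(160°)
Δλ/λ_C = 1 - -0.9397
Δλ/λ_C = 1.9397

This means the shift is 1.9397 × λ_C = 4.7063 pm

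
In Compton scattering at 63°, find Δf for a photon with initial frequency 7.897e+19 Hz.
2.043e+19 Hz (decrease)

Convert frequency to wavelength (c = 299792458 m/s):
λ₀ = c/f₀ = 299792458/7.897e+19 = 3.7962829e-12 m = 3.7963 pm

Calculate Compton shift:
Δλ = λ_C(1 - cos(63°)) = 1.3248 pm

Final wavelength:
λ' = λ₀ + Δλ = 3.7963 + 1.3248 = 5.1211 pm

Final frequency:
f' = c/λ' = 299792458/5.1210713e-12 = 5.8540965e+19 Hz

Frequency shift (decrease):
Δf = f₀ - f' = 7.897e+19 - 5.8540965e+19 = 2.043e+19 Hz

(Intermediate values are shown rounded; full precision is carried through to the final answer.)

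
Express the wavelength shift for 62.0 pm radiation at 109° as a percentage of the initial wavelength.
5.1875%

Calculate the Compton shift:
Δλ = λ_C(1 - cos(109°))
Δλ = 2.4263 × (1 - cos(109°))
Δλ = 2.4263 × 1.3256
Δλ = 3.2162 pm

Percentage change:
(Δλ/λ₀) × 100 = (3.2162/62.0) × 100
= 5.1875%

(Intermediate values are shown rounded; full precision is carried through to the final answer.)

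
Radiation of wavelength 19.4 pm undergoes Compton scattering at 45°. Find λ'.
20.1106 pm

Using the Compton formula: λ' = λ + λ_C(1 − cos θ)

For θ = 45°, cos θ = √2/2 (exact) ≈ 0.7071, so:
1 − cos 45° = 1 − (√2/2) ≈ 0.2929

Δλ = λ_C × 0.2929 = 2.4263 × 0.2929 = 0.7106 pm

λ' = 19.4 + 0.7106 = 20.1106 pm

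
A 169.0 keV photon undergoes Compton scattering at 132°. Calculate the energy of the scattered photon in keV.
108.8902 keV

First convert energy to wavelength:
λ = hc/E, with hc ≈ 1239.842 keV·pm (i.e. 1239.842 eV·nm)

For E = 169.0 keV = 169000 eV:
λ = 1239.842 keV·pm / 169.0 keV
λ = 7.3363 pm

Calculate the Compton shift:
Δλ = λ_C(1 - cos(132°)) = 2.4263 × 1.6691
Δλ = 4.0498 pm

Final wavelength:
λ' = 7.3363 + 4.0498 = 11.3862 pm

Final energy:
E' = hc/λ' = 1239.842 / 11.3862 = 108.8902 keV

(Intermediate values are shown rounded; full precision is carried through to the final answer.)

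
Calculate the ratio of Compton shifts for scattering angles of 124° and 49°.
124° produces the larger shift by a factor of 4.533

Calculate both shifts using Δλ = λ_C(1 - cos θ):

For θ₁ = 49°:
Δλ₁ = 2.4263 × (1 - cos(49°))
Δλ₁ = 2.4263 × 0.3439
Δλ₁ = 0.8345 pm

For θ₂ = 124°:
Δλ₂ = 2.4263 × (1 - cos(124°))
Δλ₂ = 2.4263 × 1.5592
Δλ₂ = 3.7831 pm

The 124° angle produces the larger shift.
Ratio: 3.7831/0.8345 = 4.533

(Intermediate values are shown rounded; full precision is carried through to the final answer.)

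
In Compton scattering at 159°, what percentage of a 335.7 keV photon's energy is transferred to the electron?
0.5595 (or 55.95%)

Calculate initial and final photon energies:

Initial: E₀ = 335.7 keV → λ₀ = 3.6933 pm
Compton shift: Δλ = 4.6915 pm
Final wavelength: λ' = 8.3848 pm
Final energy: E' = 147.8683 keV

Fractional energy loss:
(E₀ - E')/E₀ = (335.7000 - 147.8683)/335.7000
= 187.8317/335.7000
= 0.5595
= 55.95%

(Intermediate values are shown rounded; full precision is carried through to the final answer.)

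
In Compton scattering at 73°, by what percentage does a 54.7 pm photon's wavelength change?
3.1388%

Calculate the Compton shift:
Δλ = λ_C(1 - cos(73°))
Δλ = 2.4263 × (1 - cos(73°))
Δλ = 2.4263 × 0.7076
Δλ = 1.7169 pm

Percentage change:
(Δλ/λ₀) × 100 = (1.7169/54.7) × 100
= 3.1388%

(Intermediate values are shown rounded; full precision is carried through to the final answer.)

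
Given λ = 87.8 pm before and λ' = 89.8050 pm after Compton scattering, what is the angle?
80.00°

First find the wavelength shift:
Δλ = λ' - λ = 89.8050 - 87.8 = 2.0050 pm

Using Δλ = λ_C(1 - cos θ), with λ_C = h/(m_e·c) ≈ 2.42631024 pm:
cos θ = 1 - Δλ/λ_C
cos θ = 1 - 2.0050/2.42631024
cos θ = 0.173642

θ = arccos(0.173642)
θ = 80.00°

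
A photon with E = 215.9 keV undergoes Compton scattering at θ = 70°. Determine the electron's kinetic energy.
46.9642 keV

By energy conservation: K_e = E_initial - E_final

First find the scattered photon energy:
Initial wavelength: λ = hc/E = 5.7427 pm
Compton shift: Δλ = λ_C(1 - cos(70°)) = 1.5965 pm
Final wavelength: λ' = 5.7427 + 1.5965 = 7.3391 pm
Final photon energy: E' = hc/λ' = 168.9358 keV

Electron kinetic energy:
K_e = E - E' = 215.9000 - 168.9358 = 46.9642 keV

(Intermediate values are shown rounded; full precision is carried through to the final answer.)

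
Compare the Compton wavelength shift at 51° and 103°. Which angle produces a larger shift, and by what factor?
103° produces the larger shift by a factor of 3.305

Calculate both shifts using Δλ = λ_C(1 - cos θ):

For θ₁ = 51°:
Δλ₁ = 2.4263 × (1 - cos(51°))
Δλ₁ = 2.4263 × 0.3707
Δλ₁ = 0.8994 pm

For θ₂ = 103°:
Δλ₂ = 2.4263 × (1 - cos(103°))
Δλ₂ = 2.4263 × 1.2250
Δλ₂ = 2.9721 pm

The 103° angle produces the larger shift.
Ratio: 2.9721/0.8994 = 3.305

(Intermediate values are shown rounded; full precision is carried through to the final answer.)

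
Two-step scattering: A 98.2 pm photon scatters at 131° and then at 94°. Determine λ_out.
104.8137 pm

Apply Compton shift twice:

First scattering at θ₁ = 131°:
Δλ₁ = λ_C(1 - cos(131°))
Δλ₁ = 2.4263 × 1.6561
Δλ₁ = 4.0181 pm

After first scattering:
λ₁ = 98.2 + 4.0181 = 102.2181 pm

Second scattering at θ₂ = 94°:
Δλ₂ = λ_C(1 - cos(94°))
Δλ₂ = 2.4263 × 1.0698
Δλ₂ = 2.5956 pm

Final wavelength:
λ₂ = 102.2181 + 2.5956 = 104.8137 pm

Total shift: Δλ_total = 4.0181 + 2.5956 = 6.6137 pm

(Intermediate values are shown rounded; full precision is carried through to the final answer.)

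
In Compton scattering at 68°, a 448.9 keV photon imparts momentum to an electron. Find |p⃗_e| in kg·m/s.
2.3173e-22 kg·m/s

The electron is initially at rest, so by conservation of momentum:
p⃗_e = p⃗₀ − p⃗'  (incident photon momentum minus scattered photon momentum)

Photon momentum magnitudes (p = h/λ = E/c):
λ₀ = hc/E₀ = 2.7620 pm → p₀ = h/λ₀ = 2.3990e-22 kg·m/s
Δλ = λ_C(1 − cos 68°) = 1.5174 pm
λ' = 4.2794 pm → p' = h/λ' = 1.5484e-22 kg·m/s

The scattered photon makes angle θ = 68° with the incident direction, so by the law of cosines:
|p⃗_e|² = p₀² + p'² − 2p₀p'cos θ
|p⃗_e|² = (2.3990e-22)² + (1.5484e-22)² − 2·2.3990e-22·1.5484e-22·cos(68°)
|p⃗_e| = 2.3173e-22 kg·m/s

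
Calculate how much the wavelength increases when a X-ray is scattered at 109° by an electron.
3.2162 pm

Using the Compton scattering formula:
Δλ = λ_C(1 - cos θ)

where λ_C = h/(m_e·c) ≈ 2.4263 pm is the Compton wavelength of an electron.

For θ = 109°:
cos(109°) = -0.3256
1 - cos(109°) = 1.3256

Δλ = 2.4263 × 1.3256
Δλ = 3.2162 pm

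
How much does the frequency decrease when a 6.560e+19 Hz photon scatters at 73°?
1.791e+19 Hz (decrease)

Convert frequency to wavelength (c = 299792458 m/s):
λ₀ = c/f₀ = 299792458/6.560e+19 = 4.5700070e-12 m = 4.5700 pm

Calculate Compton shift:
Δλ = λ_C(1 - cos(73°)) = 1.7169 pm

Final wavelength:
λ' = λ₀ + Δλ = 4.5700 + 1.7169 = 6.2869 pm

Final frequency:
f' = c/λ' = 299792458/6.2869328e-12 = 4.7685011e+19 Hz

Frequency shift (decrease):
Δf = f₀ - f' = 6.560e+19 - 4.7685011e+19 = 1.791e+19 Hz

(Intermediate values are shown rounded; full precision is carried through to the final answer.)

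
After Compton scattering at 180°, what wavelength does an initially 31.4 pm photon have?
36.2526 pm

Using the Compton formula: λ' = λ + λ_C(1 − cos θ)

For θ = 180°, cos θ = -1 (exact) = -1.0000, so:
1 − cos 180° = 1 − (-1) = 2.0000

Δλ = λ_C × 2.0000 = 2.4263 × 2.0000 = 4.8526 pm

λ' = 31.4 + 4.8526 = 36.2526 pm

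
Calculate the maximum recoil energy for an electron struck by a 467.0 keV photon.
301.8535 keV

Maximum energy transfer occurs at θ = 180° (backscattering).

Initial photon: E₀ = 467.0 keV → λ₀ = 2.6549 pm

Maximum Compton shift (at 180°):
Δλ_max = 2λ_C = 2 × 2.4263 = 4.8526 pm

Final wavelength:
λ' = 2.6549 + 4.8526 = 7.5075 pm

Minimum photon energy (maximum energy to electron):
E'_min = hc/λ' = 165.1465 keV

Maximum electron kinetic energy:
K_max = E₀ - E'_min = 467.0000 - 165.1465 = 301.8535 keV

(Intermediate values are shown rounded; full precision is carried through to the final answer.)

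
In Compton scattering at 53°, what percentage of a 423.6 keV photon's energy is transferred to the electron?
0.2482 (or 24.82%)

Calculate initial and final photon energies:

Initial: E₀ = 423.6 keV → λ₀ = 2.9269 pm
Compton shift: Δλ = 0.9661 pm
Final wavelength: λ' = 3.8930 pm
Final energy: E' = 318.4768 keV

Fractional energy loss:
(E₀ - E')/E₀ = (423.6000 - 318.4768)/423.6000
= 105.1232/423.6000
= 0.2482
= 24.82%

(Intermediate values are shown rounded; full precision is carried through to the final answer.)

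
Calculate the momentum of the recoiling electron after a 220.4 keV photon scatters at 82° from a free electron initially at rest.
1.3578e-22 kg·m/s

The electron is initially at rest, so by conservation of momentum:
p⃗_e = p⃗₀ − p⃗'  (incident photon momentum minus scattered photon momentum)

Photon momentum magnitudes (p = h/λ = E/c):
λ₀ = hc/E₀ = 5.6254 pm → p₀ = h/λ₀ = 1.1779e-22 kg·m/s
Δλ = λ_C(1 − cos 82°) = 2.0886 pm
λ' = 7.7141 pm → p' = h/λ' = 8.5896e-23 kg·m/s

The scattered photon makes angle θ = 82° with the incident direction, so by the law of cosines:
|p⃗_e|² = p₀² + p'² − 2p₀p'cos θ
|p⃗_e|² = (1.1779e-22)² + (8.5896e-23)² − 2·1.1779e-22·8.5896e-23·cos(82°)
|p⃗_e| = 1.3578e-22 kg·m/s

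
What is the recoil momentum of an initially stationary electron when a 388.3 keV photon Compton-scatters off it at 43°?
1.4301e-22 kg·m/s

The electron is initially at rest, so by conservation of momentum:
p⃗_e = p⃗₀ − p⃗'  (incident photon momentum minus scattered photon momentum)

Photon momentum magnitudes (p = h/λ = E/c):
λ₀ = hc/E₀ = 3.1930 pm → p₀ = h/λ₀ = 2.0752e-22 kg·m/s
Δλ = λ_C(1 − cos 43°) = 0.6518 pm
λ' = 3.8448 pm → p' = h/λ' = 1.7234e-22 kg·m/s

The scattered photon makes angle θ = 43° with the incident direction, so by the law of cosines:
|p⃗_e|² = p₀² + p'² − 2p₀p'cos θ
|p⃗_e|² = (2.0752e-22)² + (1.7234e-22)² − 2·2.0752e-22·1.7234e-22·cos(43°)
|p⃗_e| = 1.4301e-22 kg·m/s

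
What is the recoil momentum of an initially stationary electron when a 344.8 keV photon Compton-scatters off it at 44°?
1.2995e-22 kg·m/s

The electron is initially at rest, so by conservation of momentum:
p⃗_e = p⃗₀ − p⃗'  (incident photon momentum minus scattered photon momentum)

Photon momentum magnitudes (p = h/λ = E/c):
λ₀ = hc/E₀ = 3.5958 pm → p₀ = h/λ₀ = 1.8427e-22 kg·m/s
Δλ = λ_C(1 − cos 44°) = 0.6810 pm
λ' = 4.2768 pm → p' = h/λ' = 1.5493e-22 kg·m/s

The scattered photon makes angle θ = 44° with the incident direction, so by the law of cosines:
|p⃗_e|² = p₀² + p'² − 2p₀p'cos θ
|p⃗_e|² = (1.8427e-22)² + (1.5493e-22)² − 2·1.8427e-22·1.5493e-22·cos(44°)
|p⃗_e| = 1.2995e-22 kg·m/s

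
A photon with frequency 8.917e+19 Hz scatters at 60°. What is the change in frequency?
2.364e+19 Hz (decrease)

Convert frequency to wavelength (c = 299792458 m/s):
λ₀ = c/f₀ = 299792458/8.917e+19 = 3.3620327e-12 m = 3.3620 pm

Calculate Compton shift:
Δλ = λ_C(1 - cos(60°)) = 1.2132 pm

Final wavelength:
λ' = λ₀ + Δλ = 3.3620 + 1.2132 = 4.5752 pm

Final frequency:
f' = c/λ' = 299792458/4.5751878e-12 = 6.5525716e+19 Hz

Frequency shift (decrease):
Δf = f₀ - f' = 8.917e+19 - 6.5525716e+19 = 2.364e+19 Hz

(Intermediate values are shown rounded; full precision is carried through to the final answer.)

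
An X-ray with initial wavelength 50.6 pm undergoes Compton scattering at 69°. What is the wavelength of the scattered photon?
52.1568 pm

Using the Compton scattering formula:
λ' = λ + Δλ = λ + λ_C(1 - cos θ)

Given:
- Initial wavelength λ = 50.6 pm
- Scattering angle θ = 69°
- Compton wavelength λ_C ≈ 2.4263 pm

Calculate the shift:
Δλ = 2.4263 × (1 - cos(69°))
Δλ = 2.4263 × 0.6416
Δλ = 1.5568 pm

Final wavelength:
λ' = 50.6 + 1.5568 = 52.1568 pm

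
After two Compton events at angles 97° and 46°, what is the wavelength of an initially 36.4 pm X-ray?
39.8629 pm

Apply Compton shift twice:

First scattering at θ₁ = 97°:
Δλ₁ = λ_C(1 - cos(97°))
Δλ₁ = 2.4263 × 1.1219
Δλ₁ = 2.7220 pm

After first scattering:
λ₁ = 36.4 + 2.7220 = 39.1220 pm

Second scattering at θ₂ = 46°:
Δλ₂ = λ_C(1 - cos(46°))
Δλ₂ = 2.4263 × 0.3053
Δλ₂ = 0.7409 pm

Final wavelength:
λ₂ = 39.1220 + 0.7409 = 39.8629 pm

Total shift: Δλ_total = 2.7220 + 0.7409 = 3.4629 pm

(Intermediate values are shown rounded; full precision is carried through to the final answer.)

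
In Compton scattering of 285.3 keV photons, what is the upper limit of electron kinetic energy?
150.5107 keV

Maximum energy transfer occurs at θ = 180° (backscattering).

Initial photon: E₀ = 285.3 keV → λ₀ = 4.3457 pm

Maximum Compton shift (at 180°):
Δλ_max = 2λ_C = 2 × 2.4263 = 4.8526 pm

Final wavelength:
λ' = 4.3457 + 4.8526 = 9.1984 pm

Minimum photon energy (maximum energy to electron):
E'_min = hc/λ' = 134.7893 keV

Maximum electron kinetic energy:
K_max = E₀ - E'_min = 285.3000 - 134.7893 = 150.5107 keV

(Intermediate values are shown rounded; full precision is carried through to the final answer.)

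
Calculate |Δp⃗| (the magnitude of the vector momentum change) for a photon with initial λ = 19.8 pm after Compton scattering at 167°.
6.0027e-23 kg·m/s

Photon momentum magnitude is p = h/λ.

Initial momentum:
p₀ = h/λ = 6.6261e-34/1.9800e-11 = 3.3465e-23 kg·m/s

After scattering:
λ' = λ + Δλ = 19.8 + 4.7904 = 24.5904 pm
p' = h/λ' = 6.6261e-34/2.4590e-11 = 2.6946e-23 kg·m/s

Momentum is a vector; the scattered photon's direction makes angle θ = 167° with the incident direction. The magnitude of the vector change Δp⃗ = p⃗₀ − p⃗' is found from the law of cosines:
|Δp⃗|² = p₀² + p'² − 2p₀p'cos θ
|Δp⃗|² = (3.3465e-23)² + (2.6946e-23)² − 2·3.3465e-23·2.6946e-23·cos(167°)
|Δp⃗| = 6.0027e-23 kg·m/s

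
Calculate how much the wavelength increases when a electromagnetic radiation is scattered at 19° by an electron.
0.1322 pm

Using the Compton scattering formula:
Δλ = λ_C(1 - cos θ)

where λ_C = h/(m_e·c) ≈ 2.4263 pm is the Compton wavelength of an electron.

For θ = 19°:
cos(19°) = 0.9455
1 - cos(19°) = 0.0545

Δλ = 2.4263 × 0.0545
Δλ = 0.1322 pm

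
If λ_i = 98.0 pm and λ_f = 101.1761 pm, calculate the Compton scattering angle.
108.00°

First find the wavelength shift:
Δλ = λ' - λ = 101.1761 - 98.0 = 3.1761 pm

Using Δλ = λ_C(1 - cos θ), with λ_C = h/(m_e·c) ≈ 2.42631024 pm:
cos θ = 1 - Δλ/λ_C
cos θ = 1 - 3.1761/2.42631024
cos θ = -0.309025

θ = arccos(-0.309025)
θ = 108.00°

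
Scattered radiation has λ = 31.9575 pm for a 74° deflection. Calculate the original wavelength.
30.2000 pm

From λ' = λ + Δλ, we have λ = λ' - Δλ

First calculate the Compton shift:
Δλ = λ_C(1 - cos θ)
Δλ = 2.4263 × (1 - cos(74°))
Δλ = 2.4263 × 0.7244
Δλ = 1.7575 pm

Initial wavelength:
λ = λ' - Δλ
λ = 31.9575 - 1.7575
λ = 30.2000 pm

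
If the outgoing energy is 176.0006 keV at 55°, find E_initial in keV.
206.3000 keV

Convert final energy to wavelength (hc ≈ 1239.842 keV·pm):
λ' = hc/E' = 1239.842 / 176.0006 = 7.0445 pm

Calculate the Compton shift:
Δλ = λ_C(1 - cos(55°))
Δλ = 2.4263 × (1 - cos(55°))
Δλ = 1.0346 pm

Initial wavelength:
λ = λ' - Δλ = 7.0445 - 1.0346 = 6.0099 pm

Initial energy:
E = hc/λ = 1239.842 / 6.0099 = 206.3000 keV

(Intermediate values are shown rounded; full precision is carried through to the final answer.)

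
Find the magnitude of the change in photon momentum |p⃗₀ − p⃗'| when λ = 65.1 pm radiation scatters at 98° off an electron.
1.5053e-23 kg·m/s

Photon momentum magnitude is p = h/λ.

Initial momentum:
p₀ = h/λ = 6.6261e-34/6.5100e-11 = 1.0178e-23 kg·m/s

After scattering:
λ' = λ + Δλ = 65.1 + 2.7640 = 67.8640 pm
p' = h/λ' = 6.6261e-34/6.7864e-11 = 9.7638e-24 kg·m/s

Momentum is a vector; the scattered photon's direction makes angle θ = 98° with the incident direction. The magnitude of the vector change Δp⃗ = p⃗₀ − p⃗' is found from the law of cosines:
|Δp⃗|² = p₀² + p'² − 2p₀p'cos θ
|Δp⃗|² = (1.0178e-23)² + (9.7638e-24)² − 2·1.0178e-23·9.7638e-24·cos(98°)
|Δp⃗| = 1.5053e-23 kg·m/s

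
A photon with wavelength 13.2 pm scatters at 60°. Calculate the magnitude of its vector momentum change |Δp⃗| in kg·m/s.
4.8224e-23 kg·m/s

Photon momentum magnitude is p = h/λ.

Initial momentum:
p₀ = h/λ = 6.6261e-34/1.3200e-11 = 5.0198e-23 kg·m/s

After scattering:
λ' = λ + Δλ = 13.2 + 1.2132 = 14.4132 pm
p' = h/λ' = 6.6261e-34/1.4413e-11 = 4.5972e-23 kg·m/s

Momentum is a vector; the scattered photon's direction makes angle θ = 60° with the incident direction. The magnitude of the vector change Δp⃗ = p⃗₀ − p⃗' is found from the law of cosines:
|Δp⃗|² = p₀² + p'² − 2p₀p'cos θ
|Δp⃗|² = (5.0198e-23)² + (4.5972e-23)² − 2·5.0198e-23·4.5972e-23·cos(60°)
|Δp⃗| = 4.8224e-23 kg·m/s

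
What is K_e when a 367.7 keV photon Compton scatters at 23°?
19.8953 keV

By energy conservation: K_e = E_initial - E_final

First find the scattered photon energy:
Initial wavelength: λ = hc/E = 3.3719 pm
Compton shift: Δλ = λ_C(1 - cos(23°)) = 0.1929 pm
Final wavelength: λ' = 3.3719 + 0.1929 = 3.5648 pm
Final photon energy: E' = hc/λ' = 347.8047 keV

Electron kinetic energy:
K_e = E - E' = 367.7000 - 347.8047 = 19.8953 keV

(Intermediate values are shown rounded; full precision is carried through to the final answer.)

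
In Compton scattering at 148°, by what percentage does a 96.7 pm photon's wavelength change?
4.6370%

Calculate the Compton shift:
Δλ = λ_C(1 - cos(148°))
Δλ = 2.4263 × (1 - cos(148°))
Δλ = 2.4263 × 1.8480
Δλ = 4.4839 pm

Percentage change:
(Δλ/λ₀) × 100 = (4.4839/96.7) × 100
= 4.6370%

(Intermediate values are shown rounded; full precision is carried through to the final answer.)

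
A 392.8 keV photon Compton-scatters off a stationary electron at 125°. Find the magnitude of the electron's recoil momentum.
2.7563e-22 kg·m/s

The electron is initially at rest, so by conservation of momentum:
p⃗_e = p⃗₀ − p⃗'  (incident photon momentum minus scattered photon momentum)

Photon momentum magnitudes (p = h/λ = E/c):
λ₀ = hc/E₀ = 3.1564 pm → p₀ = h/λ₀ = 2.0992e-22 kg·m/s
Δλ = λ_C(1 − cos 125°) = 3.8180 pm
λ' = 6.9744 pm → p' = h/λ' = 9.5006e-23 kg·m/s

The scattered photon makes angle θ = 125° with the incident direction, so by the law of cosines:
|p⃗_e|² = p₀² + p'² − 2p₀p'cos θ
|p⃗_e|² = (2.0992e-22)² + (9.5006e-23)² − 2·2.0992e-22·9.5006e-23·cos(125°)
|p⃗_e| = 2.7563e-22 kg·m/s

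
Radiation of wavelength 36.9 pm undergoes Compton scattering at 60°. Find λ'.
38.1132 pm

Using the Compton formula: λ' = λ + λ_C(1 − cos θ)

For θ = 60°, cos θ = 1/2 (exact) = 0.5000, so:
1 − cos 60° = 1 − (1/2) = 0.5000

Δλ = λ_C × 0.5000 = 2.4263 × 0.5000 = 1.2132 pm

λ' = 36.9 + 1.2132 = 38.1132 pm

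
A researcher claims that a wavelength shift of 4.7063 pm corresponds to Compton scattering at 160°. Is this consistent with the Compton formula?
Yes, consistent

Calculate the expected shift for θ = 160°:

Δλ_expected = λ_C(1 - cos(160°))
Δλ_expected = 2.4263 × (1 - cos(160°))
Δλ_expected = 2.4263 × 1.9397
Δλ_expected = 4.7063 pm

Given shift: 4.7063 pm
Expected shift: 4.7063 pm
Difference: 0.0000 pm

The values match. This is consistent with Compton scattering at the stated angle.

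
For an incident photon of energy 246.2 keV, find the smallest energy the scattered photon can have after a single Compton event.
125.3818 keV (at θ = 180°)

The scattered photon has minimum energy when its wavelength is maximum, i.e., when the Compton shift Δλ = λ_C(1 − cos θ) is maximum. This occurs at θ = 180° (backscattering), giving Δλ_max = 2λ_C = 4.8526 pm.

Initial wavelength: λ₀ = hc/E₀ = 5.0359 pm
Maximum final wavelength: λ'_max = λ₀ + 2λ_C = 5.0359 + 4.8526 = 9.8885 pm
Minimum final energy: E'_min = hc/λ'_max = 125.3818 keV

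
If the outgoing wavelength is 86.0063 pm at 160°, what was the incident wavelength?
81.3000 pm

From λ' = λ + Δλ, we have λ = λ' - Δλ

First calculate the Compton shift:
Δλ = λ_C(1 - cos θ)
Δλ = 2.4263 × (1 - cos(160°))
Δλ = 2.4263 × 1.9397
Δλ = 4.7063 pm

Initial wavelength:
λ = λ' - Δλ
λ = 86.0063 - 4.7063
λ = 81.3000 pm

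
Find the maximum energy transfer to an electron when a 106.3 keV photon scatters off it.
31.2319 keV

Maximum energy transfer occurs at θ = 180° (backscattering).

Initial photon: E₀ = 106.3 keV → λ₀ = 11.6636 pm

Maximum Compton shift (at 180°):
Δλ_max = 2λ_C = 2 × 2.4263 = 4.8526 pm

Final wavelength:
λ' = 11.6636 + 4.8526 = 16.5162 pm

Minimum photon energy (maximum energy to electron):
E'_min = hc/λ' = 75.0681 keV

Maximum electron kinetic energy:
K_max = E₀ - E'_min = 106.3000 - 75.0681 = 31.2319 keV

(Intermediate values are shown rounded; full precision is carried through to the final answer.)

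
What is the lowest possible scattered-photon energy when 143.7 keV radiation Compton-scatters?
91.9723 keV (at θ = 180°)

The scattered photon has minimum energy when its wavelength is maximum, i.e., when the Compton shift Δλ = λ_C(1 − cos θ) is maximum. This occurs at θ = 180° (backscattering), giving Δλ_max = 2λ_C = 4.8526 pm.

Initial wavelength: λ₀ = hc/E₀ = 8.6280 pm
Maximum final wavelength: λ'_max = λ₀ + 2λ_C = 8.6280 + 4.8526 = 13.4806 pm
Minimum final energy: E'_min = hc/λ'_max = 91.9723 keV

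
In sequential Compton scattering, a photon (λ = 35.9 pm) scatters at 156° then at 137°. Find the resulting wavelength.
44.7437 pm

Apply Compton shift twice:

First scattering at θ₁ = 156°:
Δλ₁ = λ_C(1 - cos(156°))
Δλ₁ = 2.4263 × 1.9135
Δλ₁ = 4.6429 pm

After first scattering:
λ₁ = 35.9 + 4.6429 = 40.5429 pm

Second scattering at θ₂ = 137°:
Δλ₂ = λ_C(1 - cos(137°))
Δλ₂ = 2.4263 × 1.7314
Δλ₂ = 4.2008 pm

Final wavelength:
λ₂ = 40.5429 + 4.2008 = 44.7437 pm

Total shift: Δλ_total = 4.6429 + 4.2008 = 8.8437 pm

(Intermediate values are shown rounded; full precision is carried through to the final answer.)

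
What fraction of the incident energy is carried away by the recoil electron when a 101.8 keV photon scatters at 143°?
0.2638 (or 26.38%)

Calculate initial and final photon energies:

Initial: E₀ = 101.8 keV → λ₀ = 12.1792 pm
Compton shift: Δλ = 4.3640 pm
Final wavelength: λ' = 16.5432 pm
Final energy: E' = 74.9455 keV

Fractional energy loss:
(E₀ - E')/E₀ = (101.8000 - 74.9455)/101.8000
= 26.8545/101.8000
= 0.2638
= 26.38%

(Intermediate values are shown rounded; full precision is carried through to the final answer.)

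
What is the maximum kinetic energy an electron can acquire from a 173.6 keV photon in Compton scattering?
70.2330 keV

Maximum energy transfer occurs at θ = 180° (backscattering).

Initial photon: E₀ = 173.6 keV → λ₀ = 7.1419 pm

Maximum Compton shift (at 180°):
Δλ_max = 2λ_C = 2 × 2.4263 = 4.8526 pm

Final wavelength:
λ' = 7.1419 + 4.8526 = 11.9946 pm

Minimum photon energy (maximum energy to electron):
E'_min = hc/λ' = 103.3670 keV

Maximum electron kinetic energy:
K_max = E₀ - E'_min = 173.6000 - 103.3670 = 70.2330 keV

(Intermediate values are shown rounded; full precision is carried through to the final answer.)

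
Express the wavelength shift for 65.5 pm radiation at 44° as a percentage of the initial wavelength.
1.0396%

Calculate the Compton shift:
Δλ = λ_C(1 - cos(44°))
Δλ = 2.4263 × (1 - cos(44°))
Δλ = 2.4263 × 0.2807
Δλ = 0.6810 pm

Percentage change:
(Δλ/λ₀) × 100 = (0.6810/65.5) × 100
= 1.0396%

(Intermediate values are shown rounded; full precision is carried through to the final answer.)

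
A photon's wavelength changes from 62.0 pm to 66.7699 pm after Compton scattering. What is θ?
165.00°

First find the wavelength shift:
Δλ = λ' - λ = 66.7699 - 62.0 = 4.7699 pm

Using Δλ = λ_C(1 - cos θ), with λ_C = h/(m_e·c) ≈ 2.42631024 pm:
cos θ = 1 - Δλ/λ_C
cos θ = 1 - 4.7699/2.42631024
cos θ = -0.965907

θ = arccos(-0.965907)
θ = 165.00°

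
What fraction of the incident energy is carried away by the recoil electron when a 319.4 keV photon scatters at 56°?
0.2160 (or 21.60%)

Calculate initial and final photon energies:

Initial: E₀ = 319.4 keV → λ₀ = 3.8818 pm
Compton shift: Δλ = 1.0695 pm
Final wavelength: λ' = 4.9513 pm
Final energy: E' = 250.4064 keV

Fractional energy loss:
(E₀ - E')/E₀ = (319.4000 - 250.4064)/319.4000
= 68.9936/319.4000
= 0.2160
= 21.60%

(Intermediate values are shown rounded; full precision is carried through to the final answer.)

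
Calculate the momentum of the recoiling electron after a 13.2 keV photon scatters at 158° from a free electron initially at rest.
1.3521e-23 kg·m/s

The electron is initially at rest, so by conservation of momentum:
p⃗_e = p⃗₀ − p⃗'  (incident photon momentum minus scattered photon momentum)

Photon momentum magnitudes (p = h/λ = E/c):
λ₀ = hc/E₀ = 93.9274 pm → p₀ = h/λ₀ = 7.0545e-24 kg·m/s
Δλ = λ_C(1 − cos 158°) = 4.6759 pm
λ' = 98.6034 pm → p' = h/λ' = 6.7199e-24 kg·m/s

The scattered photon makes angle θ = 158° with the incident direction, so by the law of cosines:
|p⃗_e|² = p₀² + p'² − 2p₀p'cos θ
|p⃗_e|² = (7.0545e-24)² + (6.7199e-24)² − 2·7.0545e-24·6.7199e-24·cos(158°)
|p⃗_e| = 1.3521e-23 kg·m/s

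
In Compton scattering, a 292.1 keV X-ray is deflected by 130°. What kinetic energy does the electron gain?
141.4599 keV

By energy conservation: K_e = E_initial - E_final

First find the scattered photon energy:
Initial wavelength: λ = hc/E = 4.2446 pm
Compton shift: Δλ = λ_C(1 - cos(130°)) = 3.9859 pm
Final wavelength: λ' = 4.2446 + 3.9859 = 8.2305 pm
Final photon energy: E' = hc/λ' = 150.6401 keV

Electron kinetic energy:
K_e = E - E' = 292.1000 - 150.6401 = 141.4599 keV

(Intermediate values are shown rounded; full precision is carried through to the final answer.)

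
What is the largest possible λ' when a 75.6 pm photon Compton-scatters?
80.4526 pm (at θ = 180°)

The Compton shift is Δλ = λ_C(1 − cos θ).

Since cos θ ranges from −1 to 1, the factor (1 − cos θ) ranges from 0 to 2; the maximum shift occurs at θ = 180° (backscattering):
Δλ_max = 2λ_C = 2 × 2.4263 pm = 4.8526 pm

Maximum scattered wavelength:
λ'_max = λ₀ + Δλ_max = 75.6 + 4.8526 = 80.4526 pm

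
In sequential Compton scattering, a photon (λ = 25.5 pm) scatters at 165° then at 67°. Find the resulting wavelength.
31.7482 pm

Apply Compton shift twice:

First scattering at θ₁ = 165°:
Δλ₁ = λ_C(1 - cos(165°))
Δλ₁ = 2.4263 × 1.9659
Δλ₁ = 4.7699 pm

After first scattering:
λ₁ = 25.5 + 4.7699 = 30.2699 pm

Second scattering at θ₂ = 67°:
Δλ₂ = λ_C(1 - cos(67°))
Δλ₂ = 2.4263 × 0.6093
Δλ₂ = 1.4783 pm

Final wavelength:
λ₂ = 30.2699 + 1.4783 = 31.7482 pm

Total shift: Δλ_total = 4.7699 + 1.4783 = 6.2482 pm

(Intermediate values are shown rounded; full precision is carried through to the final answer.)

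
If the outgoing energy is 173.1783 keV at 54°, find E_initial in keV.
201.2999 keV

Convert final energy to wavelength (hc ≈ 1239.842 keV·pm):
λ' = hc/E' = 1239.842 / 173.1783 = 7.1593 pm

Calculate the Compton shift:
Δλ = λ_C(1 - cos(54°))
Δλ = 2.4263 × (1 - cos(54°))
Δλ = 1.0002 pm

Initial wavelength:
λ = λ' - Δλ = 7.1593 - 1.0002 = 6.1592 pm

Initial energy:
E = hc/λ = 1239.842 / 6.1592 = 201.2999 keV

(Intermediate values are shown rounded; full precision is carried through to the final answer.)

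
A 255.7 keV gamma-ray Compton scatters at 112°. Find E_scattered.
151.4952 keV

First convert energy to wavelength:
λ = hc/E, with hc ≈ 1239.842 keV·pm (i.e. 1239.842 eV·nm)

For E = 255.7 keV = 255700 eV:
λ = 1239.842 keV·pm / 255.7 keV
λ = 4.8488 pm

Calculate the Compton shift:
Δλ = λ_C(1 - cos(112°)) = 2.4263 × 1.3746
Δλ = 3.3352 pm

Final wavelength:
λ' = 4.8488 + 3.3352 = 8.1840 pm

Final energy:
E' = hc/λ' = 1239.842 / 8.1840 = 151.4952 keV

(Intermediate values are shown rounded; full precision is carried through to the final answer.)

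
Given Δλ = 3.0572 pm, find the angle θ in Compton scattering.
105.07°

From the Compton formula Δλ = λ_C(1 - cos θ), we can solve for θ:

cos θ = 1 - Δλ/λ_C

Given:
- Δλ = 3.0572 pm
- λ_C = h/(m_e·c) ≈ 2.42631024 pm

cos θ = 1 - 3.0572/2.42631024
cos θ = 1 - 1.260020
cos θ = -0.260020

θ = arccos(-0.260020)
θ = 105.07°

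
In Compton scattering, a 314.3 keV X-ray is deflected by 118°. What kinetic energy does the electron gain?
149.2115 keV

By energy conservation: K_e = E_initial - E_final

First find the scattered photon energy:
Initial wavelength: λ = hc/E = 3.9448 pm
Compton shift: Δλ = λ_C(1 - cos(118°)) = 3.5654 pm
Final wavelength: λ' = 3.9448 + 3.5654 = 7.5102 pm
Final photon energy: E' = hc/λ' = 165.0885 keV

Electron kinetic energy:
K_e = E - E' = 314.3000 - 165.0885 = 149.2115 keV

(Intermediate values are shown rounded; full precision is carried through to the final answer.)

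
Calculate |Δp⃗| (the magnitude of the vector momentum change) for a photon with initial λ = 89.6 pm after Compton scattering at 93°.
1.0581e-23 kg·m/s

Photon momentum magnitude is p = h/λ.

Initial momentum:
p₀ = h/λ = 6.6261e-34/8.9600e-11 = 7.3952e-24 kg·m/s

After scattering:
λ' = λ + Δλ = 89.6 + 2.5533 = 92.1533 pm
p' = h/λ' = 6.6261e-34/9.2153e-11 = 7.1903e-24 kg·m/s

Momentum is a vector; the scattered photon's direction makes angle θ = 93° with the incident direction. The magnitude of the vector change Δp⃗ = p⃗₀ − p⃗' is found from the law of cosines:
|Δp⃗|² = p₀² + p'² − 2p₀p'cos θ
|Δp⃗|² = (7.3952e-24)² + (7.1903e-24)² − 2·7.3952e-24·7.1903e-24·cos(93°)
|Δp⃗| = 1.0581e-23 kg·m/s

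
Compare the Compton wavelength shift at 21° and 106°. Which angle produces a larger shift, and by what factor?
106° produces the larger shift by a factor of 19.206

Calculate both shifts using Δλ = λ_C(1 - cos θ):

For θ₁ = 21°:
Δλ₁ = 2.4263 × (1 - cos(21°))
Δλ₁ = 2.4263 × 0.0664
Δλ₁ = 0.1612 pm

For θ₂ = 106°:
Δλ₂ = 2.4263 × (1 - cos(106°))
Δλ₂ = 2.4263 × 1.2756
Δλ₂ = 3.0951 pm

The 106° angle produces the larger shift.
Ratio: 3.0951/0.1612 = 19.206

(Intermediate values are shown rounded; full precision is carried through to the final answer.)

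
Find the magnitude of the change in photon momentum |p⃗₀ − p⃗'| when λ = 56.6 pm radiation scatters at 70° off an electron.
1.3248e-23 kg·m/s

Photon momentum magnitude is p = h/λ.

Initial momentum:
p₀ = h/λ = 6.6261e-34/5.6600e-11 = 1.1707e-23 kg·m/s

After scattering:
λ' = λ + Δλ = 56.6 + 1.5965 = 58.1965 pm
p' = h/λ' = 6.6261e-34/5.8196e-11 = 1.1386e-23 kg·m/s

Momentum is a vector; the scattered photon's direction makes angle θ = 70° with the incident direction. The magnitude of the vector change Δp⃗ = p⃗₀ − p⃗' is found from the law of cosines:
|Δp⃗|² = p₀² + p'² − 2p₀p'cos θ
|Δp⃗|² = (1.1707e-23)² + (1.1386e-23)² − 2·1.1707e-23·1.1386e-23·cos(70°)
|Δp⃗| = 1.3248e-23 kg·m/s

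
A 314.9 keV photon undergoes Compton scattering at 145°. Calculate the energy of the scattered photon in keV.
148.4648 keV

First convert energy to wavelength:
λ = hc/E, with hc ≈ 1239.842 keV·pm (i.e. 1239.842 eV·nm)

For E = 314.9 keV = 314900 eV:
λ = 1239.842 keV·pm / 314.9 keV
λ = 3.9373 pm

Calculate the Compton shift:
Δλ = λ_C(1 - cos(145°)) = 2.4263 × 1.8192
Δλ = 4.4138 pm

Final wavelength:
λ' = 3.9373 + 4.4138 = 8.3511 pm

Final energy:
E' = hc/λ' = 1239.842 / 8.3511 = 148.4648 keV

(Intermediate values are shown rounded; full precision is carried through to the final answer.)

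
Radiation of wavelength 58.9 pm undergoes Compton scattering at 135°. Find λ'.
63.0420 pm

Using the Compton formula: λ' = λ + λ_C(1 − cos θ)

For θ = 135°, cos θ = -√2/2 (exact) ≈ -0.7071, so:
1 − cos 135° = 1 − (-√2/2) ≈ 1.7071

Δλ = λ_C × 1.7071 = 2.4263 × 1.7071 = 4.1420 pm

λ' = 58.9 + 4.1420 = 63.0420 pm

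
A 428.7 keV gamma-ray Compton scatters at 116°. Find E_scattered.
194.2707 keV

First convert energy to wavelength:
λ = hc/E, with hc ≈ 1239.842 keV·pm (i.e. 1239.842 eV·nm)

For E = 428.7 keV = 428700 eV:
λ = 1239.842 keV·pm / 428.7 keV
λ = 2.8921 pm

Calculate the Compton shift:
Δλ = λ_C(1 - cos(116°)) = 2.4263 × 1.4384
Δλ = 3.4899 pm

Final wavelength:
λ' = 2.8921 + 3.4899 = 6.3820 pm

Final energy:
E' = hc/λ' = 1239.842 / 6.3820 = 194.2707 keV

(Intermediate values are shown rounded; full precision is carried through to the final answer.)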